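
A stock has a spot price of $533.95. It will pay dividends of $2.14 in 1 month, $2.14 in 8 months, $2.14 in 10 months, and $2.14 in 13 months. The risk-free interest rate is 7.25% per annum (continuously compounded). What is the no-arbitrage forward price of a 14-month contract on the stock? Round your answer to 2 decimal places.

$572.20

PV(dividends) I = 2.14·e^(−0.0725·1/12) + 2.14·e^(−0.0725·8/12) + 2.14·e^(−0.0725·10/12) + 2.14·e^(−0.0725·13/12)
I = 2.1271 + 2.0390 + 2.0145 + 1.9784 = 8.1590
F = (S − I)·e^(rT) = (533.95 − 8.1590) · e^(0.0725·14/12)
= 525.7910 · e^0.084583 = 525.7910 × 1.088263 = $572.20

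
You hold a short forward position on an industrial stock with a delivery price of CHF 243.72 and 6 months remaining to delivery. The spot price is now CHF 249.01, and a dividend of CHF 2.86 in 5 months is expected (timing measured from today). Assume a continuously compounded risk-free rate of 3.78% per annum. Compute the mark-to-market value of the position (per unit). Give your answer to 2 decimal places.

PV(remaining dividends) I = 2.86·e^(−0.0378·5/12) = 2.8153
Current forward F = (S − I)·e^(rT) = (249.01 − 2.8153)·e^(0.0378·6/12) = 246.1947 × 1.019080 = 250.8921
Value (long) = (F − K)·e^(−rT) = (250.8921 − 243.72) × 0.981277 = 7.0378
Short position value = −(long value) = -CHF 7.04

-CHF 7.04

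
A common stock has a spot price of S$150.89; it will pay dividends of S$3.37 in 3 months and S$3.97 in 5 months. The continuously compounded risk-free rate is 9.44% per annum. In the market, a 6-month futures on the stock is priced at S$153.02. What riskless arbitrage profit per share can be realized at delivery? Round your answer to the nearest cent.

PV(dividends) I = 3.37·e^(−0.0944·3/12) + 3.97·e^(−0.0944·5/12) = 7.1083
Fair futures F* = (S − I)·e^(rT) = (150.89 − 7.1083)·e^0.047200 = 143.7817 × 1.048332 = 150.7310
Market S$153.02 > fair 150.7310: forward overpriced → cash-and-carry (borrow at r, buy the stock and collect the dividends, short the forward).
Profit at T = |F_mkt − F*| = |153.02 − 150.7310| = S$2.29 per share

S$2.29 per share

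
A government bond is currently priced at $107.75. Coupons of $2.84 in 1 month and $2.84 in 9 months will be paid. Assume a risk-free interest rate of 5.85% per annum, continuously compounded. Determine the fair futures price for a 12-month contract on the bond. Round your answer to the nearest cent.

$108.36

PV(coupons) I = 2.84·e^(−0.0585·1/12) + 2.84·e^(−0.0585·9/12)
I = 2.8262 + 2.7181 = 5.5443
F = (S − I)·e^(rT) = (107.75 − 5.5443) · e^(0.0585·12/12)
= 102.2057 · e^0.058500 = 102.2057 × 1.060245 = $108.36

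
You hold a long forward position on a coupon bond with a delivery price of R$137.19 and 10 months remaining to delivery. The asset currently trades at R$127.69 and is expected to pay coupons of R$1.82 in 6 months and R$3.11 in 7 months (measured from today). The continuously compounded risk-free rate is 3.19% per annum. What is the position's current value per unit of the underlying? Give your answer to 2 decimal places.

PV(remaining coupons) I = 1.82·e^(−0.0319·6/12) + 3.11·e^(−0.0319·7/12) = 4.8439
Current forward F = (S − I)·e^(rT) = (127.69 − 4.8439)·e^(0.0319·10/12) = 122.8461 × 1.026940 = 126.1556
Value (long) = (F − K)·e^(−rT) = (126.1556 − 137.19) × 0.973767 = -10.7449
Value = -R$10.74

-R$10.74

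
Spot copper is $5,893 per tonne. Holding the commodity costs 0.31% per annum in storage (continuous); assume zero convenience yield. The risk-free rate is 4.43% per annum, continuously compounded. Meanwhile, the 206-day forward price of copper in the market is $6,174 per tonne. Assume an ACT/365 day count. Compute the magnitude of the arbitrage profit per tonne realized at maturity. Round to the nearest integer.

Fair forward: F* = S·e^(carry·T), with carry = (r + u) = 0.0443 + 0.0031 = 0.0474
F* = 5893 · e^(0.0474 × 206/365) = 5893 · e^0.026752 = 5893 × 1.027113 = $6052.7769
Market $6174 > fair $6052.7769: forward overpriced → cash-and-carry (buy spot, short the forward).
At maturity, profit = |F_mkt − F*| = |6174 − 6052.7769| = $121 per tonne

$121 per tonne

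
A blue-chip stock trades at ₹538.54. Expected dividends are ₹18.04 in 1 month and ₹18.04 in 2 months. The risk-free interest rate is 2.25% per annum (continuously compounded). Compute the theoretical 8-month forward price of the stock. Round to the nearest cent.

PV(dividends) I = 18.04·e^(−0.0225·1/12) + 18.04·e^(−0.0225·2/12)
I = 18.0062 + 17.9725 = 35.9787
F = (S − I)·e^(rT) = (538.54 − 35.9787) · e^(0.0225·8/12)
= 502.5613 · e^0.015000 = 502.5613 × 1.015113 = ₹510.16

₹510.16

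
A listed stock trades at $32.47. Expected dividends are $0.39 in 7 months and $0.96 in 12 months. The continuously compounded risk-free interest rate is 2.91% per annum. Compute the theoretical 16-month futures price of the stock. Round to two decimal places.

PV(dividends) I = 0.39·e^(−0.0291·7/12) + 0.96·e^(−0.0291·12/12)
I = 0.3834 + 0.9325 = 1.3159
F = (S − I)·e^(rT) = (32.47 − 1.3159) · e^(0.0291·16/12)
= 31.1541 · e^0.038800 = 31.1541 × 1.039563 = $32.39

$32.39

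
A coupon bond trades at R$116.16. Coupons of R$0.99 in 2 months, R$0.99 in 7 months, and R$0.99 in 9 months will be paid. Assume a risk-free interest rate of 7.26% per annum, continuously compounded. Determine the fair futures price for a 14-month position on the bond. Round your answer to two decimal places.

PV(coupons) I = 0.99·e^(−0.0726·2/12) + 0.99·e^(−0.0726·7/12) + 0.99·e^(−0.0726·9/12)
I = 0.9781 + 0.9489 + 0.9375 = 2.8645
F = (S − I)·e^(rT) = (116.16 − 2.8645) · e^(0.0726·14/12)
= 113.2955 · e^0.084700 = 113.2955 × 1.088391 = R$123.31

R$123.31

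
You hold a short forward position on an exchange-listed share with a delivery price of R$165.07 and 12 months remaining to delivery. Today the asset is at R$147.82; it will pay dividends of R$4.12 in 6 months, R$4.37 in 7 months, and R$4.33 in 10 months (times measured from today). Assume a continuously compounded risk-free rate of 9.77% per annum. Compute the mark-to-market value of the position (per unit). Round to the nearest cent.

R$13.93

PV(remaining dividends) I = 4.12·e^(−0.0977·6/12) + 4.37·e^(−0.0977·7/12) + 4.33·e^(−0.0977·10/12) = 12.0429
Current forward F = (S − I)·e^(rT) = (147.82 − 12.0429)·e^(0.0977·12/12) = 135.7771 × 1.102632 = 149.7122
Value (long) = (F − K)·e^(−rT) = (149.7122 − 165.07) × 0.906921 = -13.9283
Short position value = −(long value) = R$13.93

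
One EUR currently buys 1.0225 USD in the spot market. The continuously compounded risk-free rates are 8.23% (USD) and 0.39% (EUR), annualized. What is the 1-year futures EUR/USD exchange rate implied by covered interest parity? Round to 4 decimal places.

F = S·e^((r_USD − r_EUR)T) = 1.0225 · e^((0.0823 − 0.0039) × 1)
= 1.0225 · e^0.078400 = 1.0225 × 1.081555
F = 1.1059 USD per EUR

1.1059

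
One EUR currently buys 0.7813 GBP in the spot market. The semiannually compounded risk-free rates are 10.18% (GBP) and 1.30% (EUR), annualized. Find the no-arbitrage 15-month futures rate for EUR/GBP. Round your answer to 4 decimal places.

0.8703

By covered interest parity, F = S · (1+r_GBP/2)^(2T) / (1+r_EUR/2)^(2T)
= 0.7813 × 1.132149 / 1.016329 = 0.7813 × 1.113959
F = 0.8703 GBP per EUR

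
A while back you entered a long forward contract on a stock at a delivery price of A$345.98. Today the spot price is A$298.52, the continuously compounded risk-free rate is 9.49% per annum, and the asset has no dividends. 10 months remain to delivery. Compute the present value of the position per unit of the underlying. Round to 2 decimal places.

-A$21.15

Current fair forward for the remaining 10 months: F = S·e^(r·T), r = 0.0949
F = 298.52 · e^(0.0949 × 10/12) = 298.52 × 1.082295 = 323.0867
Value of long forward = (F − K)·e^(−rT) = (323.0867 − 345.98) · e^(−0.0949·10/12)
= -22.8933 × 0.923963 = -21.15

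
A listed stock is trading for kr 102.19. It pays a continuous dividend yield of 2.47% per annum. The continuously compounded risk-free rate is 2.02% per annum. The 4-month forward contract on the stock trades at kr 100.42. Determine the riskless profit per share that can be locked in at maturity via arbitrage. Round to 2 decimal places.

kr 1.62 per share

Fair forward: F* = S·e^(carry·T), with carry = (r − q) = 0.0202 − 0.0247 = -0.0045
F* = 102.19 · e^(-0.0045 × 4/12) = 102.19 · e^-0.001500 = 102.19 × 0.998501 = kr 102.0368
Market kr 100.42 < fair kr 102.0368: forward underpriced → reverse cash-and-carry (short spot, go long the forward).
At maturity, profit = |F_mkt − F*| = |100.42 − 102.0368| = kr 1.62 per share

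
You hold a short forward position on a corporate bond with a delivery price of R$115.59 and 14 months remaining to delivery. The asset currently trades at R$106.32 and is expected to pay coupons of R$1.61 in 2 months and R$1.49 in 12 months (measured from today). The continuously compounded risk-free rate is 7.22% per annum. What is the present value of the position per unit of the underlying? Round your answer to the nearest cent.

R$2.91

PV(remaining coupons) I = 1.61·e^(−0.0722·2/12) + 1.49·e^(−0.0722·12/12) = 2.9770
Current forward F = (S − I)·e^(rT) = (106.32 − 2.9770)·e^(0.0722·14/12) = 103.3430 × 1.087883 = 112.4251
Value (long) = (F − K)·e^(−rT) = (112.4251 − 115.59) × 0.919217 = -2.9092
Short position value = −(long value) = R$2.91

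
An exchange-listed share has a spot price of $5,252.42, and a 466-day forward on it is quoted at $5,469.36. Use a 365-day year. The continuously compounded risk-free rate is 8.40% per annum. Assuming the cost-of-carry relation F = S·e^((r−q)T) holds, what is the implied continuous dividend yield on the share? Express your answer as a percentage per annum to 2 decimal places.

5.23%

From F = S·e^((r−q)T): (r − q) = ln(F/S)/T
ln(5469.36/5252.42) = ln(1.041303) = 0.040473
(r − q) = 0.040473 / (466/365) = 0.031701
q = r − ln(F/S)/T = 0.0840 − 0.031701 = 0.052299
q = 5.23%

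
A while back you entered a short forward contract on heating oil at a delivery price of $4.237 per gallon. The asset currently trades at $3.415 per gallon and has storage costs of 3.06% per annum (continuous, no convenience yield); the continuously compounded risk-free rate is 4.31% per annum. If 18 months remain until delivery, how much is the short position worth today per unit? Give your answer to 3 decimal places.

$0.396 per gallon

Current fair forward for the remaining 18 months: F = S·e^((r + u)·T), (r + u) = 0.0431 + 0.0306 = 0.0737
F = 3.415 · e^(0.0737 × 18/12) = 3.415 × 1.116892 = 3.8142
Value of long forward = (F − K)·e^(−rT) = (3.8142 − 4.237) · e^(−0.0431·18/12)
= -0.4228 × 0.937395 = -0.396
Short position value = −(long value) = $0.396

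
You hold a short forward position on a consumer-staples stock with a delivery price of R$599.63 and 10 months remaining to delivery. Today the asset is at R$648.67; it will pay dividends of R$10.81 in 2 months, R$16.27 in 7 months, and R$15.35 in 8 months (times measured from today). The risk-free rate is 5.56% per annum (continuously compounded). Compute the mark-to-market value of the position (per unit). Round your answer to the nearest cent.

-R$34.94

PV(remaining dividends) I = 10.81·e^(−0.0556·2/12) + 16.27·e^(−0.0556·7/12) + 15.35·e^(−0.0556·8/12) = 41.2525
Current forward F = (S − I)·e^(rT) = (648.67 − 41.2525)·e^(0.0556·10/12) = 607.4175 × 1.047423 = 636.2231
Value (long) = (F − K)·e^(−rT) = (636.2231 − 599.63) × 0.954724 = 34.9363
Short position value = −(long value) = -R$34.94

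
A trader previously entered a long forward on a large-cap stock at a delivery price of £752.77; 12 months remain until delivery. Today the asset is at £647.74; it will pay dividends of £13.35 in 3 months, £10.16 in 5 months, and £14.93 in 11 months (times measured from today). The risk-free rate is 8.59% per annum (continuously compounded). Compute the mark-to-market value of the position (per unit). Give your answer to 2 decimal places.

PV(remaining dividends) I = 13.35·e^(−0.0859·3/12) + 10.16·e^(−0.0859·5/12) + 14.93·e^(−0.0859·11/12) = 36.6686
Current forward F = (S − I)·e^(rT) = (647.74 − 36.6686)·e^(0.0859·12/12) = 611.0714 × 1.089697 = 665.8827
Value (long) = (F − K)·e^(−rT) = (665.8827 − 752.77) × 0.917686 = -79.7353
Value = -£79.74

-£79.74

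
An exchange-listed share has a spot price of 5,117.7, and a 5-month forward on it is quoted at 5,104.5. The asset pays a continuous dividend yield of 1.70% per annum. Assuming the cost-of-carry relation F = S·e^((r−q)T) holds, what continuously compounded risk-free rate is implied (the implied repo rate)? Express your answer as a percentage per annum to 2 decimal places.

1.08%

From F = S·e^((r−q)T): (r − q) = ln(F/S)/T
ln(5104.5/5117.7) = ln(0.997421) = -0.002582
(r − q) = -0.002582 / (5/12) = -0.006197
r = ln(F/S)/T + q = -0.006197 + 0.0170 = 0.010803
r = 1.08%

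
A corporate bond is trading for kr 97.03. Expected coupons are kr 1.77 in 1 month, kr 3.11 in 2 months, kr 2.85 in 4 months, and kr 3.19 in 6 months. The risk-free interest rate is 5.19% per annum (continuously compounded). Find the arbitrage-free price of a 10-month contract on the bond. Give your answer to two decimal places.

PV(coupons) I = 1.77·e^(−0.0519·1/12) + 3.11·e^(−0.0519·2/12) + 2.85·e^(−0.0519·4/12) + 3.19·e^(−0.0519·6/12)
I = 1.7624 + 3.0832 + 2.8011 + 3.1083 = 10.7550
F = (S − I)·e^(rT) = (97.03 − 10.7550) · e^(0.0519·10/12)
= 86.2750 · e^0.043250 = 86.2750 × 1.044199 = kr 90.09

kr 90.09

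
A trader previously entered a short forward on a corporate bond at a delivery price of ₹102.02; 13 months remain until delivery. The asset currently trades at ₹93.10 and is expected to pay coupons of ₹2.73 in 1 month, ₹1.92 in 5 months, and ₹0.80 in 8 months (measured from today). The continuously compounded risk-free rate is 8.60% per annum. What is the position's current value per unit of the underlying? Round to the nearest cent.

PV(remaining coupons) I = 2.73·e^(−0.0860·1/12) + 1.92·e^(−0.0860·5/12) + 0.80·e^(−0.0860·8/12) = 5.3183
Current forward F = (S − I)·e^(rT) = (93.10 − 5.3183)·e^(0.0860·13/12) = 87.7817 × 1.097645 = 96.3531
Value (long) = (F − K)·e^(−rT) = (96.3531 − 102.02) × 0.911042 = -5.1628
Short position value = −(long value) = ₹5.16

₹5.16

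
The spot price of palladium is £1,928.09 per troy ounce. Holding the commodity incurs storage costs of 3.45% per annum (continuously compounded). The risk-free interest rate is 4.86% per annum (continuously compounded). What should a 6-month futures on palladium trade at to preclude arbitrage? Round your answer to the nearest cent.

Net carry = r + u − y = 0.0486 + 0.0345 − 0.0000 = 0.0831
F = S·e^((r+u−y)T) = 1928.09 · e^(0.0831 × 6/12) = 1928.09 · e^0.04155000
= 1928.09 × 1.04242528 = £2,009.89 per troy ounce

£2,009.89 per troy ounce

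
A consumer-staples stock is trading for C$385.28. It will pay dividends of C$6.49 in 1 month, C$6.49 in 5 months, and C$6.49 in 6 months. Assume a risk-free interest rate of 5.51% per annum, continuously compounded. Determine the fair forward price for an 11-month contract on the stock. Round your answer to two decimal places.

PV(dividends) I = 6.49·e^(−0.0551·1/12) + 6.49·e^(−0.0551·5/12) + 6.49·e^(−0.0551·6/12)
I = 6.4603 + 6.3427 + 6.3136 = 19.1166
F = (S − I)·e^(rT) = (385.28 − 19.1166) · e^(0.0551·11/12)
= 366.1634 · e^0.050508 = 366.1634 × 1.051805 = C$385.13

C$385.13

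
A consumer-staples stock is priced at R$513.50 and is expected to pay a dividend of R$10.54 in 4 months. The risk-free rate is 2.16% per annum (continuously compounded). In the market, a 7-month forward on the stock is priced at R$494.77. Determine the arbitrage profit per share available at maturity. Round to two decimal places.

PV(dividends) I = 10.54·e^(−0.0216·4/12) = 10.4644
Fair forward F* = (S − I)·e^(rT) = (513.50 − 10.4644)·e^0.012600 = 503.0356 × 1.012680 = 509.4141
Market R$494.77 < fair 509.4141: forward underpriced → reverse cash-and-carry (short the stock, invest proceeds at r, pay the dividends, go long the forward).
Profit at T = |F_mkt − F*| = |494.77 − 509.4141| = R$14.64 per share

R$14.64 per share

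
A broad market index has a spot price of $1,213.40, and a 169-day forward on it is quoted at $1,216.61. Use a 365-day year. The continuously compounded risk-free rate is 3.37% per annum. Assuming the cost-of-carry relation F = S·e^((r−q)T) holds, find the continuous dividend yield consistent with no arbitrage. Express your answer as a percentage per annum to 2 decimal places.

From F = S·e^((r−q)T): (r − q) = ln(F/S)/T
ln(1216.61/1213.40) = ln(1.002645) = 0.002642
(r − q) = 0.002642 / (169/365) = 0.005706
q = r − ln(F/S)/T = 0.0337 − 0.005706 = 0.027994
q = 2.80%

2.80%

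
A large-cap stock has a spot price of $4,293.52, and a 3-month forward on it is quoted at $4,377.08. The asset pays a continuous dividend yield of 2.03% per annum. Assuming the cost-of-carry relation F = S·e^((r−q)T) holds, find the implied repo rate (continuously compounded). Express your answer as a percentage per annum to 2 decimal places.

From F = S·e^((r−q)T): (r − q) = ln(F/S)/T
ln(4377.08/4293.52) = ln(1.019462) = 0.019275
(r − q) = 0.019275 / (3/12) = 0.077100
r = ln(F/S)/T + q = 0.077100 + 0.0203 = 0.097400
r = 9.74%

9.74%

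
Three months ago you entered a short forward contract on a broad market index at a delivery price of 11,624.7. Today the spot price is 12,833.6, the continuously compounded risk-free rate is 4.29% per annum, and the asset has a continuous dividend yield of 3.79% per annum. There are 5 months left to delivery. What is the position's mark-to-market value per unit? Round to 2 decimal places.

Current fair forward for the remaining 5 months: F = S·e^((r − q)·T), (r − q) = 0.0429 − 0.0379 = 0.0050
F = 12833.6 · e^(0.0050 × 5/12) = 12833.6 × 1.00208550 = 12860.3645
Value of long forward = (F − K)·e^(−rT) = (12860.3645 − 11624.7) · e^(−0.0429·5/12)
= 1235.6645 × 0.98228381 = 1213.77
Short position value = −(long value) = -1213.77

-1213.77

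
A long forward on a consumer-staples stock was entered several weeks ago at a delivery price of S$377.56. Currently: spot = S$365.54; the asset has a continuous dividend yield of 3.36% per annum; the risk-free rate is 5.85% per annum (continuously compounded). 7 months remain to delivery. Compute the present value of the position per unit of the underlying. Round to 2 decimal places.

Current fair forward for the remaining 7 months: F = S·e^((r − q)·T), (r − q) = 0.0585 − 0.0336 = 0.0249
F = 365.54 · e^(0.0249 × 7/12) = 365.54 × 1.014631 = 370.8882
Value of long forward = (F − K)·e^(−rT) = (370.8882 − 377.56) · e^(−0.0585·7/12)
= -6.6718 × 0.966451 = -6.45

-S$6.45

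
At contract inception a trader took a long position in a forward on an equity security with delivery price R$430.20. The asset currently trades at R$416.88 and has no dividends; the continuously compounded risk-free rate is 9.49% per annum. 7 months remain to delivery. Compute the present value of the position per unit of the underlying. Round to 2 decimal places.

Current fair forward for the remaining 7 months: F = S·e^(r·T), r = 0.0949
F = 416.88 · e^(0.0949 × 7/12) = 416.88 × 1.056919 = 440.6084
Value of long forward = (F − K)·e^(−rT) = (440.6084 − 430.20) · e^(−0.0949·7/12)
= 10.4084 × 0.946146 = 9.85

R$9.85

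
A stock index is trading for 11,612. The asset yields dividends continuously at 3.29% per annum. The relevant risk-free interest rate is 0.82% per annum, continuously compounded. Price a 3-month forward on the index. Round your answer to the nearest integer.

F = S·e^((r − q)T) = 11612 · e^((0.0082 − 0.0329) × 3/12)
= 11612 · e^-0.006175 = 11612 × 0.993844
F = 11,541

11,541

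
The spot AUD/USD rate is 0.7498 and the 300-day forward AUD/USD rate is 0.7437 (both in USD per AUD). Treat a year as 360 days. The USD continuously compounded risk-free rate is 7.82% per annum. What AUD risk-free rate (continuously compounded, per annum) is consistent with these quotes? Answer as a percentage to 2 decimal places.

8.80%

F = S·e^((r_USD − r_AUD)T) ⇒ r_AUD = r_USD − ln(F/S)/T
ln(0.7437/0.7498) = -0.008169; /(300/360) = -0.009803
r_AUD = 0.0782 + 0.009803 = 0.088003
r_AUD = 8.80%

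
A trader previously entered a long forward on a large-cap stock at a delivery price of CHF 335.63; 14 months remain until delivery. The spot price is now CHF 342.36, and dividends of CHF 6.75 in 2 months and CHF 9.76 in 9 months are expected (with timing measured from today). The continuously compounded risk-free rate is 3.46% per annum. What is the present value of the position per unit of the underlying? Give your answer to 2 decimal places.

CHF 3.79

PV(remaining dividends) I = 6.75·e^(−0.0346·2/12) + 9.76·e^(−0.0346·9/12) = 16.2212
Current forward F = (S − I)·e^(rT) = (342.36 − 16.2212)·e^(0.0346·14/12) = 326.1388 × 1.041192 = 339.5731
Value (long) = (F − K)·e^(−rT) = (339.5731 − 335.63) × 0.960437 = 3.7871
Value = CHF 3.79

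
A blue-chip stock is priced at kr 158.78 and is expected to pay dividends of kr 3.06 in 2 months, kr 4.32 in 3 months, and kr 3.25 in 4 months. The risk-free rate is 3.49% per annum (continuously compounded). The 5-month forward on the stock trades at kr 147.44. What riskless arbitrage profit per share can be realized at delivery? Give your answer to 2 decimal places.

PV(dividends) I = 3.06·e^(−0.0349·2/12) + 4.32·e^(−0.0349·3/12) + 3.25·e^(−0.0349·4/12) = 10.5371
Fair forward F* = (S − I)·e^(rT) = (158.78 − 10.5371)·e^0.014542 = 148.2429 × 1.014648 = 150.4144
Market kr 147.44 < fair 150.4144: forward underpriced → reverse cash-and-carry (short the stock, invest proceeds at r, pay the dividends, go long the forward).
Profit at T = |F_mkt − F*| = |147.44 − 150.4144| = kr 2.97 per share

kr 2.97 per share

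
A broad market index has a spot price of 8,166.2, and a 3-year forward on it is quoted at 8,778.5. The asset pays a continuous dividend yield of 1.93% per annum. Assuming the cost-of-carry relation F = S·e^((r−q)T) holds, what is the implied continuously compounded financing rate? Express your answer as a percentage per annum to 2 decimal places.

4.34%

From F = S·e^((r−q)T): (r − q) = ln(F/S)/T
ln(8778.5/8166.2) = ln(1.074980) = 0.072302
(r − q) = 0.072302 / (3) = 0.024101
r = ln(F/S)/T + q = 0.024101 + 0.0193 = 0.043401
r = 4.34%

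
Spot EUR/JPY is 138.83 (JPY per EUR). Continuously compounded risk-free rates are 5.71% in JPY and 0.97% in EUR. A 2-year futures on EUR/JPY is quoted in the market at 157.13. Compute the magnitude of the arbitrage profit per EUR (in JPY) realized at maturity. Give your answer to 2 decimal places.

4.49 per EUR (in JPY)

Fair futures: F* = S·e^(carry·T), with carry = (r_JPY − r_EUR) = 0.0571 − 0.0097 = 0.0474
F* = 138.83 · e^(0.0474 × 2) = 138.83 · e^0.094800 = 138.83 × 1.099439 = 152.6351
Market 157.13 > fair 152.6351: forward overpriced → cash-and-carry (buy spot, short the forward).
At maturity, profit = |F_mkt − F*| = |157.13 − 152.6351| = 4.49 per EUR (in JPY)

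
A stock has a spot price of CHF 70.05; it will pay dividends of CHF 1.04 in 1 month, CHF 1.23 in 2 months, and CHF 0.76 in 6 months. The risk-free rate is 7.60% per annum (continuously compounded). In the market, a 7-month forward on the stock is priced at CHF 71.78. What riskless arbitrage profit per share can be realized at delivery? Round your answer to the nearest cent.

PV(dividends) I = 1.04·e^(−0.0760·1/12) + 1.23·e^(−0.0760·2/12) + 0.76·e^(−0.0760·6/12) = 2.9796
Fair forward F* = (S − I)·e^(rT) = (70.05 − 2.9796)·e^0.044333 = 67.0704 × 1.045330 = 70.1107
Market CHF 71.78 > fair 70.1107: forward overpriced → cash-and-carry (borrow at r, buy the stock and collect the dividends, short the forward).
Profit at T = |F_mkt − F*| = |71.78 − 70.1107| = CHF 1.67 per share

CHF 1.67 per share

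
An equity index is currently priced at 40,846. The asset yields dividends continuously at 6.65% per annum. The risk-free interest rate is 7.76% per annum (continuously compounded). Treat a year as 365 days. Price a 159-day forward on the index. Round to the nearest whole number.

F = S·e^((r − q)T) = 40846 · e^((0.0776 − 0.0665) × 159/365)
= 40846 · e^0.004835 = 40846 × 1.004847
F = 41,044

41,044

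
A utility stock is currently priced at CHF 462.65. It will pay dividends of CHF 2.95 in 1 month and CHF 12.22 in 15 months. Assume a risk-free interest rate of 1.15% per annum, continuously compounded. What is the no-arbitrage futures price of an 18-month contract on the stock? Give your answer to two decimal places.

PV(dividends) I = 2.95·e^(−0.0115·1/12) + 12.22·e^(−0.0115·15/12)
I = 2.9472 + 12.0456 = 14.9928
F = (S − I)·e^(rT) = (462.65 − 14.9928) · e^(0.0115·18/12)
= 447.6572 · e^0.017250 = 447.6572 × 1.017400 = CHF 455.45

CHF 455.45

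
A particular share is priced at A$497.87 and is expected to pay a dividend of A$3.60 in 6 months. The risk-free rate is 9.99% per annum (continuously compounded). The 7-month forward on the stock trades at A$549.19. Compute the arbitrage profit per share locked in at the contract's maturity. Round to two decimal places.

A$25.07 per share

PV(dividends) I = 3.60·e^(−0.0999·6/12) = 3.4246
Fair forward F* = (S − I)·e^(rT) = (497.87 − 3.4246)·e^0.058275 = 494.4454 × 1.060006 = 524.1151
Market A$549.19 > fair 524.1151: forward overpriced → cash-and-carry (borrow at r, buy the stock and collect the dividends, short the forward).
Profit at T = |F_mkt − F*| = |549.19 − 524.1151| = A$25.07 per share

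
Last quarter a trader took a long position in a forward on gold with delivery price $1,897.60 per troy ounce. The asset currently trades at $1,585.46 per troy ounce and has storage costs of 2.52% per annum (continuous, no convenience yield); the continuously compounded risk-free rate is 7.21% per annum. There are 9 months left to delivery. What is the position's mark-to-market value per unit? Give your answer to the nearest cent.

-$182.00 per troy ounce

Current fair forward for the remaining 9 months: F = S·e^((r + u)·T), (r + u) = 0.0721 + 0.0252 = 0.0973
F = 1585.46 · e^(0.0973 × 9/12) = 1585.46 × 1.07570364 = 1705.4851
Value of long forward = (F − K)·e^(−rT) = (1705.4851 − 1897.60) · e^(−0.0721·9/12)
= -192.1149 × 0.94736105 = -182.00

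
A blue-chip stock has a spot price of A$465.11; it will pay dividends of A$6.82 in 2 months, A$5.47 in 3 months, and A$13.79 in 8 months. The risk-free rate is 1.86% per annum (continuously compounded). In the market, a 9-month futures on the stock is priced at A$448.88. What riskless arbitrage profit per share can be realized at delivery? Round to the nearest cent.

A$3.46 per share

PV(dividends) I = 6.82·e^(−0.0186·2/12) + 5.47·e^(−0.0186·3/12) + 13.79·e^(−0.0186·8/12) = 25.8636
Fair futures F* = (S − I)·e^(rT) = (465.11 − 25.8636)·e^0.013950 = 439.2464 × 1.014048 = 445.4169
Market A$448.88 > fair 445.4169: forward overpriced → cash-and-carry (borrow at r, buy the stock and collect the dividends, short the forward).
Profit at T = |F_mkt − F*| = |448.88 − 445.4169| = A$3.46 per share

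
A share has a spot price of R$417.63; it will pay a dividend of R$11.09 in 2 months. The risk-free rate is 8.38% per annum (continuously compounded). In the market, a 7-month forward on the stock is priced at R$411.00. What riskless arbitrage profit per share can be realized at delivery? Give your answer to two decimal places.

R$16.07 per share

PV(dividends) I = 11.09·e^(−0.0838·2/12) = 10.9362
Fair forward F* = (S − I)·e^(rT) = (417.63 − 10.9362)·e^0.048883 = 406.6938 × 1.050097 = 427.0679
Market R$411.00 < fair 427.0679: forward underpriced → reverse cash-and-carry (short the stock, invest proceeds at r, pay the dividends, go long the forward).
Profit at T = |F_mkt − F*| = |411.00 − 427.0679| = R$16.07 per share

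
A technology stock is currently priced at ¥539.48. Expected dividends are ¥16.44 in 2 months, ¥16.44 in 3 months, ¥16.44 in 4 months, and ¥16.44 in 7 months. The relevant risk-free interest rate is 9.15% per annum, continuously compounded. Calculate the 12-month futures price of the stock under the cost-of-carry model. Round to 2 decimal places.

¥521.27

PV(dividends) I = 16.44·e^(−0.0915·2/12) + 16.44·e^(−0.0915·3/12) + 16.44·e^(−0.0915·4/12) + 16.44·e^(−0.0915·7/12)
I = 16.1912 + 16.0682 + 15.9461 + 15.5855 = 63.7910
F = (S − I)·e^(rT) = (539.48 − 63.7910) · e^(0.0915·12/12)
= 475.6890 · e^0.091500 = 475.6890 × 1.095817 = ¥521.27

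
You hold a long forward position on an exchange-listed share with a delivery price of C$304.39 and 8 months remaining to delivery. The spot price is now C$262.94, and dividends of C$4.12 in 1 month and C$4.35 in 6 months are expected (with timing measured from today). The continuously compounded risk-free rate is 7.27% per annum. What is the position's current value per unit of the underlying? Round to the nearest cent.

-C$35.34

PV(remaining dividends) I = 4.12·e^(−0.0727·1/12) + 4.35·e^(−0.0727·6/12) = 8.2898
Current forward F = (S − I)·e^(rT) = (262.94 − 8.2898)·e^(0.0727·8/12) = 254.6502 × 1.049660 = 267.2961
Value (long) = (F − K)·e^(−rT) = (267.2961 − 304.39) × 0.952689 = -35.3390
Value = -C$35.34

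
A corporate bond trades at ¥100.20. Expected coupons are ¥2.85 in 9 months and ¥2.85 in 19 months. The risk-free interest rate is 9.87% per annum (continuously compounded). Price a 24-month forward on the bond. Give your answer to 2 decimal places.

¥115.87

PV(coupons) I = 2.85·e^(−0.0987·9/12) + 2.85·e^(−0.0987·19/12)
I = 2.6466 + 2.4377 = 5.0843
F = (S − I)·e^(rT) = (100.20 − 5.0843) · e^(0.0987·24/12)
= 95.1157 · e^0.197400 = 95.1157 × 1.218231 = ¥115.87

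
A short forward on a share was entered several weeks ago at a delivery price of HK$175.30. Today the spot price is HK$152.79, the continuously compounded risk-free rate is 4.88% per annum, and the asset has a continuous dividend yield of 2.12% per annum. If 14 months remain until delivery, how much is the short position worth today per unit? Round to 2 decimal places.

Current fair forward for the remaining 14 months: F = S·e^((r − q)·T), (r − q) = 0.0488 − 0.0212 = 0.0276
F = 152.79 · e^(0.0276 × 14/12) = 152.79 × 1.032724 = 157.7899
Value of long forward = (F − K)·e^(−rT) = (157.7899 − 175.30) · e^(−0.0488·14/12)
= -17.5101 × 0.944657 = -16.54
Short position value = −(long value) = HK$16.54

HK$16.54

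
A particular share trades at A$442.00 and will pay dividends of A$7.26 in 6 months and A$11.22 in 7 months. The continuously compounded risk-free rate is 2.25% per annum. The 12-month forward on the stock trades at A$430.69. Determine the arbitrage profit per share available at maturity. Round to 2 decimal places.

PV(dividends) I = 7.26·e^(−0.0225·6/12) + 11.22·e^(−0.0225·7/12) = 18.2525
Fair forward F* = (S − I)·e^(rT) = (442.00 − 18.2525)·e^0.022500 = 423.7475 × 1.022755 = 433.3899
Market A$430.69 < fair 433.3899: forward underpriced → reverse cash-and-carry (short the stock, invest proceeds at r, pay the dividends, go long the forward).
Profit at T = |F_mkt − F*| = |430.69 − 433.3899| = A$2.70 per share

A$2.70 per share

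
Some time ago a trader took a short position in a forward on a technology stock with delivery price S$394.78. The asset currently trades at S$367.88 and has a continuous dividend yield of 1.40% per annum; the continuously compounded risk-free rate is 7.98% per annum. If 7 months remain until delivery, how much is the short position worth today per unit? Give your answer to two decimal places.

Current fair forward for the remaining 7 months: F = S·e^((r − q)·T), (r − q) = 0.0798 − 0.0140 = 0.0658
F = 367.88 · e^(0.0658 × 7/12) = 367.88 × 1.039129 = 382.2748
Value of long forward = (F − K)·e^(−rT) = (382.2748 − 394.78) · e^(−0.0798·7/12)
= -12.5052 × 0.954517 = -11.94
Short position value = −(long value) = S$11.94

S$11.94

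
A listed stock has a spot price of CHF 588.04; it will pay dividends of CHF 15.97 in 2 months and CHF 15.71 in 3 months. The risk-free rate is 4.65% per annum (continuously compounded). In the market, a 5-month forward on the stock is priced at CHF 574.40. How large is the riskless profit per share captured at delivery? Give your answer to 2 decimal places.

CHF 6.84 per share

PV(dividends) I = 15.97·e^(−0.0465·2/12) + 15.71·e^(−0.0465·3/12) = 31.3751
Fair forward F* = (S − I)·e^(rT) = (588.04 − 31.3751)·e^0.019375 = 556.6649 × 1.019564 = 567.5555
Market CHF 574.40 > fair 567.5555: forward overpriced → cash-and-carry (borrow at r, buy the stock and collect the dividends, short the forward).
Profit at T = |F_mkt − F*| = |574.40 − 567.5555| = CHF 6.84 per share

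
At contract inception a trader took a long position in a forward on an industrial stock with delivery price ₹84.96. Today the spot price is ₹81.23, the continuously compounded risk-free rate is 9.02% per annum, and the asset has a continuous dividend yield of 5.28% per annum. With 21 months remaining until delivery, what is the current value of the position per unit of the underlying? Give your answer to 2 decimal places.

₹1.51

Current fair forward for the remaining 21 months: F = S·e^((r − q)·T), (r − q) = 0.0902 − 0.0528 = 0.0374
F = 81.23 · e^(0.0374 × 21/12) = 81.23 × 1.067639 = 86.7243
Value of long forward = (F − K)·e^(−rT) = (86.7243 − 84.96) · e^(−0.0902·21/12)
= 1.7643 × 0.853978 = 1.51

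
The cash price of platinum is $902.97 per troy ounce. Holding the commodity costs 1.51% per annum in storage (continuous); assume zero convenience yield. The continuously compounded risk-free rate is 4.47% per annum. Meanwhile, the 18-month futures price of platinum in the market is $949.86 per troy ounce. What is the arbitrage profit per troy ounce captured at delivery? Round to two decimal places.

Fair futures: F* = S·e^(carry·T), with carry = (r + u) = 0.0447 + 0.0151 = 0.0598
F* = 902.97 · e^(0.0598 × 18/12) = 902.97 · e^0.089700 = 902.97 × 1.093846 = $987.7101
Market $949.86 < fair $987.7101: forward underpriced → reverse cash-and-carry (short spot, go long the forward).
At maturity, profit = |F_mkt − F*| = |949.86 − 987.7101| = $37.85 per troy ounce

$37.85 per troy ounce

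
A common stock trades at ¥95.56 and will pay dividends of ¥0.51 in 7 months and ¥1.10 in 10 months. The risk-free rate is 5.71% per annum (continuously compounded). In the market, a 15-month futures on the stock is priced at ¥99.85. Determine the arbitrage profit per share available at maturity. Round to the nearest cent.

PV(dividends) I = 0.51·e^(−0.0571·7/12) + 1.10·e^(−0.0571·10/12) = 1.5422
Fair futures F* = (S − I)·e^(rT) = (95.56 − 1.5422)·e^0.071375 = 94.0178 × 1.073984 = 100.9736
Market ¥99.85 < fair 100.9736: forward underpriced → reverse cash-and-carry (short the stock, invest proceeds at r, pay the dividends, go long the forward).
Profit at T = |F_mkt − F*| = |99.85 − 100.9736| = ¥1.12 per share

¥1.12 per share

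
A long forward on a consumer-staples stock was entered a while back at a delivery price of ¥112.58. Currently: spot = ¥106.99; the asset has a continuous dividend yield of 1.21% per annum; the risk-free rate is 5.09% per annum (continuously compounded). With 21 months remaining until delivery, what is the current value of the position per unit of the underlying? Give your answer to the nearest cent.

Current fair forward for the remaining 21 months: F = S·e^((r − q)·T), (r − q) = 0.0509 − 0.0121 = 0.0388
F = 106.99 · e^(0.0388 × 21/12) = 106.99 × 1.070258 = 114.5069
Value of long forward = (F − K)·e^(−rT) = (114.5069 − 112.58) · e^(−0.0509·21/12)
= 1.9269 × 0.914777 = 1.76

¥1.76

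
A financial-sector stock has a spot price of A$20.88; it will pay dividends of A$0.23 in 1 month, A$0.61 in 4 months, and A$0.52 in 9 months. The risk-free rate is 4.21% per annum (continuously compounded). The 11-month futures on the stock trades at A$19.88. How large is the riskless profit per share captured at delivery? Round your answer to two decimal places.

PV(dividends) I = 0.23·e^(−0.0421·1/12) + 0.61·e^(−0.0421·4/12) + 0.52·e^(−0.0421·9/12) = 1.3345
Fair futures F* = (S − I)·e^(rT) = (20.88 − 1.3345)·e^0.038592 = 19.5455 × 1.039346 = 20.3145
Market A$19.88 < fair 20.3145: forward underpriced → reverse cash-and-carry (short the stock, invest proceeds at r, pay the dividends, go long the forward).
Profit at T = |F_mkt − F*| = |19.88 − 20.3145| = A$0.43 per share

A$0.43 per share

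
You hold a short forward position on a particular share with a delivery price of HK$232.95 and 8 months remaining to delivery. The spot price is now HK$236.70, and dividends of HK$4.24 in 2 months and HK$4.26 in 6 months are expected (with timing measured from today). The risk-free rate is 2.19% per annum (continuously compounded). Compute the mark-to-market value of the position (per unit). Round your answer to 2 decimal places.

HK$1.31

PV(remaining dividends) I = 4.24·e^(−0.0219·2/12) + 4.26·e^(−0.0219·6/12) = 8.4382
Current forward F = (S − I)·e^(rT) = (236.70 − 8.4382)·e^(0.0219·8/12) = 228.2618 × 1.014707 = 231.6188
Value (long) = (F − K)·e^(−rT) = (231.6188 − 232.95) × 0.985506 = -1.3119
Short position value = −(long value) = HK$1.31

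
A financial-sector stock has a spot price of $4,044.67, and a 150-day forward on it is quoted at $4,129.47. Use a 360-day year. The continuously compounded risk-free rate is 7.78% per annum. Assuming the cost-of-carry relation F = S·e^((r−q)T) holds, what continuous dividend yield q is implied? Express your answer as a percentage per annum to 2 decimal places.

2.80%

From F = S·e^((r−q)T): (r − q) = ln(F/S)/T
ln(4129.47/4044.67) = ln(1.020966) = 0.020749
(r − q) = 0.020749 / (150/360) = 0.049798
q = r − ln(F/S)/T = 0.0778 − 0.049798 = 0.028002
q = 2.80%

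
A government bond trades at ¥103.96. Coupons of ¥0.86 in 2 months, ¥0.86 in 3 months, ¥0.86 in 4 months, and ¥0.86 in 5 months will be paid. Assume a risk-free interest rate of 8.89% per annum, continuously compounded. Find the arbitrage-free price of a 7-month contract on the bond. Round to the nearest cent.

PV(coupons) I = 0.86·e^(−0.0889·2/12) + 0.86·e^(−0.0889·3/12) + 0.86·e^(−0.0889·4/12) + 0.86·e^(−0.0889·5/12)
I = 0.8474 + 0.8411 + 0.8349 + 0.8287 = 3.3521
F = (S − I)·e^(rT) = (103.96 − 3.3521) · e^(0.0889·7/12)
= 100.6079 · e^0.051858 = 100.6079 × 1.053226 = ¥105.96

¥105.96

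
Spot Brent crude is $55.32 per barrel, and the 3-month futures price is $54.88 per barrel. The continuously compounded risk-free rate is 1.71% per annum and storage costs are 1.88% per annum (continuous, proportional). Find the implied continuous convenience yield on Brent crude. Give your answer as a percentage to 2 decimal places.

6.78%

F = S·e^((r+u−y)T) ⇒ (r+u−y) = ln(F/S)/T
ln(54.88/55.32) = -0.007986; /T ⇒ -0.031944
y = r + u − ln(F/S)/T = 0.0171 + 0.0188 + 0.031944 = 0.067844
y = 6.78%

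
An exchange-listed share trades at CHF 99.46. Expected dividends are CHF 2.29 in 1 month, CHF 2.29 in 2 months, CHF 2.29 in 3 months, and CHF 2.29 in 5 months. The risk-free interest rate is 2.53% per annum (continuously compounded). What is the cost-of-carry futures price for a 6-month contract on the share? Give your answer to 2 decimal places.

CHF 91.50

PV(dividends) I = 2.29·e^(−0.0253·1/12) + 2.29·e^(−0.0253·2/12) + 2.29·e^(−0.0253·3/12) + 2.29·e^(−0.0253·5/12)
I = 2.2852 + 2.2804 + 2.2756 + 2.2660 = 9.1072
F = (S − I)·e^(rT) = (99.46 − 9.1072) · e^(0.0253·6/12)
= 90.3528 · e^0.012650 = 90.3528 × 1.012730 = CHF 91.50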